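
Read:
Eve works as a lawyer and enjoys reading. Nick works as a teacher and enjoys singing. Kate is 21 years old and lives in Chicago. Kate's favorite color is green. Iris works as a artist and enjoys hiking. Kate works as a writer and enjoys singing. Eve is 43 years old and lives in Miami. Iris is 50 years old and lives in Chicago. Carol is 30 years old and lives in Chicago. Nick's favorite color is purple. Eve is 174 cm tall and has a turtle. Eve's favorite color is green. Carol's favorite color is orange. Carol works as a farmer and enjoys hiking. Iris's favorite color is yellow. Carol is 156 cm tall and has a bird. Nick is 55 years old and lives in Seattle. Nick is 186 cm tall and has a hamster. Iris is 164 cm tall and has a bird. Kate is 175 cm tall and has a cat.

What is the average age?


Sum=199, n=5, avg=39.8

39.8


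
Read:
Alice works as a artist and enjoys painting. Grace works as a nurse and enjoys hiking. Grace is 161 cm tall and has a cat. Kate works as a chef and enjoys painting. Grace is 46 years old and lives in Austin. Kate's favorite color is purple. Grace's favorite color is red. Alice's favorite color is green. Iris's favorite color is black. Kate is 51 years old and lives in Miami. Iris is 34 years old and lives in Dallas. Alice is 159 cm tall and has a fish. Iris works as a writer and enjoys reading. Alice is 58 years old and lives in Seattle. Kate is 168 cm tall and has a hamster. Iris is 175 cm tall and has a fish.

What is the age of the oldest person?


Oldest: Alice at 58

58


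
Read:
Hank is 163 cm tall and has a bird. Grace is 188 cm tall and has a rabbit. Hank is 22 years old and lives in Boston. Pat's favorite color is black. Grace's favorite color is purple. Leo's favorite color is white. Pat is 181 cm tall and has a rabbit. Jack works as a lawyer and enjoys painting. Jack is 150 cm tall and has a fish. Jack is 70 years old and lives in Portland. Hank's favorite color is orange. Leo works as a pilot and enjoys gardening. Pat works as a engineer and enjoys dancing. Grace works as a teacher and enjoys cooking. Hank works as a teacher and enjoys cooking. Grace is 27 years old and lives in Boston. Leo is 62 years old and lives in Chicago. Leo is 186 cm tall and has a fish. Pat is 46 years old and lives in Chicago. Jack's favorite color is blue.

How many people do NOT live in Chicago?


Not in Chicago: 3

3


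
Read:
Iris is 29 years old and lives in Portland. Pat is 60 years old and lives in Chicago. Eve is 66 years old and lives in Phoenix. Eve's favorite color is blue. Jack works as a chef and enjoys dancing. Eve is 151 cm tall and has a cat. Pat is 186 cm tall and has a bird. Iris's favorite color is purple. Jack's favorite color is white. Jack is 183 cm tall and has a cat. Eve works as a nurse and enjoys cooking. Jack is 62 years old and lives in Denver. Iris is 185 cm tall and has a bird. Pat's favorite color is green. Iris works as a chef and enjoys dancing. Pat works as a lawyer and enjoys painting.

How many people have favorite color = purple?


Count: 1

1


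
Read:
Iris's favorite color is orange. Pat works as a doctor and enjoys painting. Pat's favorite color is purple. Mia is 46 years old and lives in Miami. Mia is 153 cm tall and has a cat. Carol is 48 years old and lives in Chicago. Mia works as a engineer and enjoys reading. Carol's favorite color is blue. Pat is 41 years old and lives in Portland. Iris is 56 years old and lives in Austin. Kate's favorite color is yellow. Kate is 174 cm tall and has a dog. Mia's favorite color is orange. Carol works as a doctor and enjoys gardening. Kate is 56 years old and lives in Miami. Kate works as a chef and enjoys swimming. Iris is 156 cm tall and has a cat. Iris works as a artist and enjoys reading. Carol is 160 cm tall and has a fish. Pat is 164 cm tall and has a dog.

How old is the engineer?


The engineer is Mia, age 46

46


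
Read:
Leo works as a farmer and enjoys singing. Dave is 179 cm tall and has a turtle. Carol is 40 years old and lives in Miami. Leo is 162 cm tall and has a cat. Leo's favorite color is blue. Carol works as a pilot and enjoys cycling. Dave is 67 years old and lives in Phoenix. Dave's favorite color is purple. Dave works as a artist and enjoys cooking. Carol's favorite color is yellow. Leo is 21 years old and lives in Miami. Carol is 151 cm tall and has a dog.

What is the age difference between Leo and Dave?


|21 - 67| = 46

46


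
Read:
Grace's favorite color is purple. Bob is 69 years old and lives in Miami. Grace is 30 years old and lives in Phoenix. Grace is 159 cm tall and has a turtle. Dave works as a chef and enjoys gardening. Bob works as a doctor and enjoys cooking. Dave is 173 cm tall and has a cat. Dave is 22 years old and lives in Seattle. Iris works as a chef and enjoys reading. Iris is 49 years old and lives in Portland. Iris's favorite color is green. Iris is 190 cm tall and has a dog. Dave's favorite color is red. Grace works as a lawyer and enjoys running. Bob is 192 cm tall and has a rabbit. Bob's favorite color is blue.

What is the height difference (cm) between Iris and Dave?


|190 - 173| = 17

17


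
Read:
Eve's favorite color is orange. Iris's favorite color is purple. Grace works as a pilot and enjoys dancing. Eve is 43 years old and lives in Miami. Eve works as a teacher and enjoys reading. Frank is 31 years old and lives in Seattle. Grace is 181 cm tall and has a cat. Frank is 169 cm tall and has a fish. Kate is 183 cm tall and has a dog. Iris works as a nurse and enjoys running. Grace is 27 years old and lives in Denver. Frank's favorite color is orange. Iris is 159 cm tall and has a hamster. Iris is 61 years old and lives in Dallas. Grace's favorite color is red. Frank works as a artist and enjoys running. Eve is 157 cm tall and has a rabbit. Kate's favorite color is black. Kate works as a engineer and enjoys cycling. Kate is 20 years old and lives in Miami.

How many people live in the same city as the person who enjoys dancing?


Person with hobby dancing is Grace, city Denver. Count = 1

1


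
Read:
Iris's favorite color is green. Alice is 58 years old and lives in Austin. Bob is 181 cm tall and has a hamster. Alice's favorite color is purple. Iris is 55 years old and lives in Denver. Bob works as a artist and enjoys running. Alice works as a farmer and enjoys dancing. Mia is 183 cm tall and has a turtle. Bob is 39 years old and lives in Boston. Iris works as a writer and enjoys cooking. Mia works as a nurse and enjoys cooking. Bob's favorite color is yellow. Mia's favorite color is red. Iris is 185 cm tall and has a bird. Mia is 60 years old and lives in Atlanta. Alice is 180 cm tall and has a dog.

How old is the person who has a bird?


Person with bird is Iris, age 55

55


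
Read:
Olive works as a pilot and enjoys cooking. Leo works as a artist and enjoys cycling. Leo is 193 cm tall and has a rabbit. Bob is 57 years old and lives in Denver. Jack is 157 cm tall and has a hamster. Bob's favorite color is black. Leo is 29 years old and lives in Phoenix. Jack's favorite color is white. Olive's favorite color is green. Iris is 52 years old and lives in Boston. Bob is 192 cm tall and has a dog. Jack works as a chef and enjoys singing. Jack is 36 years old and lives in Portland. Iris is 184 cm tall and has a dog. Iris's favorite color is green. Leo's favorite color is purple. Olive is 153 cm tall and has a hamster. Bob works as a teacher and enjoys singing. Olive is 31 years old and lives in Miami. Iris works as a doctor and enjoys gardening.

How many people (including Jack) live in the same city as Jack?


Jack lives in Portland. Count = 1

1


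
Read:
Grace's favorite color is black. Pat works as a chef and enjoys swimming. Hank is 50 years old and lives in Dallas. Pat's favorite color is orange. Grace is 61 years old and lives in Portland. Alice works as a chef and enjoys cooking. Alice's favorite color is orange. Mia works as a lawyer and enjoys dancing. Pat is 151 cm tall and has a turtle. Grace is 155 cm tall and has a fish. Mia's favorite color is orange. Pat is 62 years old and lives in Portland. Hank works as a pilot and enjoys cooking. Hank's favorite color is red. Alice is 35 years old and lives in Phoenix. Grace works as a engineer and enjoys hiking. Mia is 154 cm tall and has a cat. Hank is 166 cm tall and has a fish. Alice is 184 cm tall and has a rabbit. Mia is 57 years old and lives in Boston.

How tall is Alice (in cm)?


Alice is 184 cm tall

184


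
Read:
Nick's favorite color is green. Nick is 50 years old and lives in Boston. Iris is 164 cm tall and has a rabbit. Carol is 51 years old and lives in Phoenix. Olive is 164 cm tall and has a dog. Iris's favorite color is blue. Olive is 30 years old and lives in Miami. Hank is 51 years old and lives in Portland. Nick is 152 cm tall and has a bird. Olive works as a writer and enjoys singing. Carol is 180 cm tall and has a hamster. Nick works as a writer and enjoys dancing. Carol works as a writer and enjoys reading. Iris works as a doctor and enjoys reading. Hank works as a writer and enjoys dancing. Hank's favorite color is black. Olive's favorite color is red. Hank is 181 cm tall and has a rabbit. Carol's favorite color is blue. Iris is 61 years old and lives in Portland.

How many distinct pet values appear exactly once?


Unique pet values: 3

3


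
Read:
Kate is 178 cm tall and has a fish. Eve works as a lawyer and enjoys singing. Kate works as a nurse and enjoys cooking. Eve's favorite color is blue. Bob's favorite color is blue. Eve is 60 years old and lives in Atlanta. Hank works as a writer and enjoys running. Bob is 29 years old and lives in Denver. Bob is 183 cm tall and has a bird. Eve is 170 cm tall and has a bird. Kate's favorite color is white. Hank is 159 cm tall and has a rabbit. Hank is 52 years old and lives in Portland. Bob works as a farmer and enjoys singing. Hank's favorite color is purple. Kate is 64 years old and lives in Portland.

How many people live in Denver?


Count in Denver: 1

1


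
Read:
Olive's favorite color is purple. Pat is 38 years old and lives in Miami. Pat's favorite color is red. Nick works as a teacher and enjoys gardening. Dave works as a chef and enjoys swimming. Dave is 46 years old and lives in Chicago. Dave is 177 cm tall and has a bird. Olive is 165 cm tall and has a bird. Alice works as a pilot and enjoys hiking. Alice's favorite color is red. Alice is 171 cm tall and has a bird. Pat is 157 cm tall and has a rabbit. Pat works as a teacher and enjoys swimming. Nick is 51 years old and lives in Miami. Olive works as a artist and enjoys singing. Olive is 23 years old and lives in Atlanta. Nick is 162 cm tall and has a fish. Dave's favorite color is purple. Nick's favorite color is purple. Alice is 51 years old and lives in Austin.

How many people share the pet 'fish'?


Count: 1

1


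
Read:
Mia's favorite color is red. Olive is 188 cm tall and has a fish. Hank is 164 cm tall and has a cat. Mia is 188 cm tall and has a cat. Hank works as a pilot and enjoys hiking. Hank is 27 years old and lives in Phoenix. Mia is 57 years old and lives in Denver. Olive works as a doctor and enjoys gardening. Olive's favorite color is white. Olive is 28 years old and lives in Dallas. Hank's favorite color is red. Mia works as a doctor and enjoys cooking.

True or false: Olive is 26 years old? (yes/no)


Olive is actually 28. no

no


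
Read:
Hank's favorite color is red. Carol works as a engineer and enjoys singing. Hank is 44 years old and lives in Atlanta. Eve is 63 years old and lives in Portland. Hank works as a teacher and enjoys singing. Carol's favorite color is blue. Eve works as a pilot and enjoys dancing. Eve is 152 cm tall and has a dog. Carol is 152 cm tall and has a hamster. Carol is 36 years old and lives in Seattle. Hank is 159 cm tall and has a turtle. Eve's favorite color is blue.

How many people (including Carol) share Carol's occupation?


Carol is a engineer. Count = 1

1


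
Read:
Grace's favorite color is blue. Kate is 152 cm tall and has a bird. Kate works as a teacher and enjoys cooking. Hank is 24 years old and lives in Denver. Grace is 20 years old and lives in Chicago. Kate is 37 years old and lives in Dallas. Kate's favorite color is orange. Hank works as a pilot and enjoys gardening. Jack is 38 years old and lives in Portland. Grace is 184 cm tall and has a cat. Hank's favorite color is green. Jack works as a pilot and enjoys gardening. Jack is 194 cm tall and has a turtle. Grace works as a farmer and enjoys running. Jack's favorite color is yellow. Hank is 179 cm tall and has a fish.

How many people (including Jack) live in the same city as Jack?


Jack lives in Portland. Count = 1

1


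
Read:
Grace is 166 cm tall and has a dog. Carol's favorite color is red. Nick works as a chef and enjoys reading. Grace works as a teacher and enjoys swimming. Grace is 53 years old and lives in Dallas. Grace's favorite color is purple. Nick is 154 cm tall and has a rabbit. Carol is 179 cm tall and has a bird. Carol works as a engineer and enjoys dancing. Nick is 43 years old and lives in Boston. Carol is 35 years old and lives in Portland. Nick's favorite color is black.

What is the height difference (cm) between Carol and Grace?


|179 - 166| = 13

13


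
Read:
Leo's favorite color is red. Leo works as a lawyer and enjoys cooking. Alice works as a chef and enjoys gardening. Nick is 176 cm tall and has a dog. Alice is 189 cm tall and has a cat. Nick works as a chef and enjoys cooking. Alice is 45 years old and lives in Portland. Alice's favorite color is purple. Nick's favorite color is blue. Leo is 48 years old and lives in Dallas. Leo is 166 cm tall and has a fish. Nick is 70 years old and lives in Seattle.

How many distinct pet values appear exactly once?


Unique pet values: 3

3


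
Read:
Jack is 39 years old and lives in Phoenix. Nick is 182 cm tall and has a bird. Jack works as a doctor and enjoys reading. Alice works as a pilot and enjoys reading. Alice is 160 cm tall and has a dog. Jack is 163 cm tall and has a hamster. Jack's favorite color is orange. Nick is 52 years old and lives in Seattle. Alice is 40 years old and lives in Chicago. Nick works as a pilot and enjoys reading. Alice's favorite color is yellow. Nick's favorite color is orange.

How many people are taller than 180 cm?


Taller than 180: 1

1


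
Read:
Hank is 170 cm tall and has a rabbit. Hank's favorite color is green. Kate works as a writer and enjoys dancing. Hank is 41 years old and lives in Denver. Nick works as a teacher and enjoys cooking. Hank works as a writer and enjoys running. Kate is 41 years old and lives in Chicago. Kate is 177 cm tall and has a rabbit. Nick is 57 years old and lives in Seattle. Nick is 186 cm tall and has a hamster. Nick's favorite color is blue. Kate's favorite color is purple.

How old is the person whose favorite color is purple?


Person with favorite color=purple is Kate, age 41

41


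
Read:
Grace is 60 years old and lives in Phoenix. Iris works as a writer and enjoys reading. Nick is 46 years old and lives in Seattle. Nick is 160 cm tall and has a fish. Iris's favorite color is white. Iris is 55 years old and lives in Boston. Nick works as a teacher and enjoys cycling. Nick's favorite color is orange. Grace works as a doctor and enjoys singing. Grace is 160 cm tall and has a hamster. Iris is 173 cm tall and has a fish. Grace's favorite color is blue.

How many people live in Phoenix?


Count in Phoenix: 1

1


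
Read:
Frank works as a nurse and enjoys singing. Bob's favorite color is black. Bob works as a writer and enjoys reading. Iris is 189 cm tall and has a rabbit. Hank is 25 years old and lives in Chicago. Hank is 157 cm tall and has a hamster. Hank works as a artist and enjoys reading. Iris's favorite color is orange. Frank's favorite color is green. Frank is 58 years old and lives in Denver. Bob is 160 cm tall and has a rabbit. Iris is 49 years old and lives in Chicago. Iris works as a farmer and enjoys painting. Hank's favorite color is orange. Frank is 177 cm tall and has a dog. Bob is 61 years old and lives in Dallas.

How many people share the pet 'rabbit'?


Count: 2

2


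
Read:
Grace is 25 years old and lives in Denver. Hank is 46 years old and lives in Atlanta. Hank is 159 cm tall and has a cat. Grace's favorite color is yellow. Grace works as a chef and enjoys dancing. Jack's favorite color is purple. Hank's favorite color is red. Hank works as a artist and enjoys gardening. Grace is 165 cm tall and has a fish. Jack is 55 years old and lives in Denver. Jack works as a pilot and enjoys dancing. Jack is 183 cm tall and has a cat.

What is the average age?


Sum=126, n=3, avg=42

42


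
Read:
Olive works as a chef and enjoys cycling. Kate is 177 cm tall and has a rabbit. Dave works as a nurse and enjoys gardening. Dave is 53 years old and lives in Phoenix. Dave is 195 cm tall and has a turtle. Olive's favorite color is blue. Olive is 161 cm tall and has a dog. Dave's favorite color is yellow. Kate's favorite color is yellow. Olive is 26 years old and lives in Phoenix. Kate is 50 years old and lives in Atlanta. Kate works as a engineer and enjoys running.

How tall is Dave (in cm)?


Dave is 195 cm tall

195


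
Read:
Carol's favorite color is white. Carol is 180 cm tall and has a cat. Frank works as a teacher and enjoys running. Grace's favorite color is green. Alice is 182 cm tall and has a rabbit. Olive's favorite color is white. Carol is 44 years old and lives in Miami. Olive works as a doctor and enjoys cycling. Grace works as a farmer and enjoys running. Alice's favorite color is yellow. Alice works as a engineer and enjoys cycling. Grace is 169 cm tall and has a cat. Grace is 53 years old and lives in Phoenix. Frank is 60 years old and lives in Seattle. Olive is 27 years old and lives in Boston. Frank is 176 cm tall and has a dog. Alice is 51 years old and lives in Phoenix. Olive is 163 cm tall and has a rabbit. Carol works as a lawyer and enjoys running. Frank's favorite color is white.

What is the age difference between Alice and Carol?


|51 - 44| = 7

7


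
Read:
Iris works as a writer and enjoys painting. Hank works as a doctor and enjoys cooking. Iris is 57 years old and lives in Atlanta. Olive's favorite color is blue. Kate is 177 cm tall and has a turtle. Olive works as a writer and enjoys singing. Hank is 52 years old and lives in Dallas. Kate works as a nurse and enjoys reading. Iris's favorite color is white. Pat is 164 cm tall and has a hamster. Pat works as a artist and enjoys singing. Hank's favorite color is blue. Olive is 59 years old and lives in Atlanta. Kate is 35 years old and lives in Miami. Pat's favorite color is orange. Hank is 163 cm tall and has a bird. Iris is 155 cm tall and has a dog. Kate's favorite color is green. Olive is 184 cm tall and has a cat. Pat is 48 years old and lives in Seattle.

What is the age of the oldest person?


Oldest: Olive at 59

59


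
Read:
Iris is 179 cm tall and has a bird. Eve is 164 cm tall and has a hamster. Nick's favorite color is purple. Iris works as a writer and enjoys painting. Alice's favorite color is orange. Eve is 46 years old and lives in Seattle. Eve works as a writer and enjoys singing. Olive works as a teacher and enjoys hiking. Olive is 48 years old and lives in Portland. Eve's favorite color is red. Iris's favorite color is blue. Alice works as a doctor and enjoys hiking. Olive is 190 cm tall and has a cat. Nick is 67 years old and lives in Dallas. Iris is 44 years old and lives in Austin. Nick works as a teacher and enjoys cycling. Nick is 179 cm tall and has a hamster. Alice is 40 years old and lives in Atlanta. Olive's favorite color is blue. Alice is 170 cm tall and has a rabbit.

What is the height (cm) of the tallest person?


Tallest: Olive at 190 cm

190


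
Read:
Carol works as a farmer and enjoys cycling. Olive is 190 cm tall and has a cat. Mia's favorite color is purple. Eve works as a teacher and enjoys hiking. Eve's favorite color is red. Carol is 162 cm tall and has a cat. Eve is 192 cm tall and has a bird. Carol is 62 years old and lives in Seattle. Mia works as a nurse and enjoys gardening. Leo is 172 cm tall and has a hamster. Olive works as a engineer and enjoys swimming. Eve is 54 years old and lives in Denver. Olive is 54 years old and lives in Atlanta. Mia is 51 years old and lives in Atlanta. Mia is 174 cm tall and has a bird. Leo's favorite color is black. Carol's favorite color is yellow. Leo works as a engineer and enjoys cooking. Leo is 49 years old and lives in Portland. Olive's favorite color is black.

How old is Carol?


Carol is 62 years old

62


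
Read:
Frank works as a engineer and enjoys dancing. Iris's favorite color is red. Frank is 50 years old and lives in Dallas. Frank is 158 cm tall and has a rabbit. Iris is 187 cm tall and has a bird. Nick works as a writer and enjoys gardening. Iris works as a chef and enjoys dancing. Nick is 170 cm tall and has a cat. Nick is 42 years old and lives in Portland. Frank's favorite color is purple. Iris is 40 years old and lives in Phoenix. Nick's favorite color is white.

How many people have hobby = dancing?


Count: 2

2


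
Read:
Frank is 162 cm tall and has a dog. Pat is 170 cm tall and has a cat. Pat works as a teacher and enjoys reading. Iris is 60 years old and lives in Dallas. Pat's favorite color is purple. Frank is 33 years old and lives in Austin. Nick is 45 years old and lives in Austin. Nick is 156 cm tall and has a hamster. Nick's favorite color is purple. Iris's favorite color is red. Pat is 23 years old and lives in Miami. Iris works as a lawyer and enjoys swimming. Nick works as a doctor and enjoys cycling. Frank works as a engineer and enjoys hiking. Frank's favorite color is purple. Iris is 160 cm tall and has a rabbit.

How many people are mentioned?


People: Nick, Iris, Pat, Frank. Count = 4

4


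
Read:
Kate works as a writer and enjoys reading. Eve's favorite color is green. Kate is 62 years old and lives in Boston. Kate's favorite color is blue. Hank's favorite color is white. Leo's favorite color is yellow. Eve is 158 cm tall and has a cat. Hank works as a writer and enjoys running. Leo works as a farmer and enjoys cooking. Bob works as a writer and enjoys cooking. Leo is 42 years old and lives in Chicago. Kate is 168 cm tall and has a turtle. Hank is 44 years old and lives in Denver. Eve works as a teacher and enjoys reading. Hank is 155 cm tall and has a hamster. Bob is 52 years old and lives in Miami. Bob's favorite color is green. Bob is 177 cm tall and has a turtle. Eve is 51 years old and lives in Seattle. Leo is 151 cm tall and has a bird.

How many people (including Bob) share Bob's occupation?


Bob is a writer. Count = 3

3


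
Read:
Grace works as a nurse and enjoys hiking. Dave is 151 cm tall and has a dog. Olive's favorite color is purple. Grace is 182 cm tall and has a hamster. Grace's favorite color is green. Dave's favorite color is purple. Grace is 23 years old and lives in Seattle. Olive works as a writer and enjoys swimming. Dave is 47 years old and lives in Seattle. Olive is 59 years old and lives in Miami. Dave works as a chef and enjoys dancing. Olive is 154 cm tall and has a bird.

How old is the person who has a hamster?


Person with hamster is Grace, age 23

23


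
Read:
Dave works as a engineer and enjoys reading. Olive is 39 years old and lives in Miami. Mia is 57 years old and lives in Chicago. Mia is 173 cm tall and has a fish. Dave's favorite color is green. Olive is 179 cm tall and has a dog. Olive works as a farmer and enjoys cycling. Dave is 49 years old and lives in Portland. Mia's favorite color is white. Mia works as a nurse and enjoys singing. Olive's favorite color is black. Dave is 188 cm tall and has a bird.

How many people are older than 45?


Filter: 2

2


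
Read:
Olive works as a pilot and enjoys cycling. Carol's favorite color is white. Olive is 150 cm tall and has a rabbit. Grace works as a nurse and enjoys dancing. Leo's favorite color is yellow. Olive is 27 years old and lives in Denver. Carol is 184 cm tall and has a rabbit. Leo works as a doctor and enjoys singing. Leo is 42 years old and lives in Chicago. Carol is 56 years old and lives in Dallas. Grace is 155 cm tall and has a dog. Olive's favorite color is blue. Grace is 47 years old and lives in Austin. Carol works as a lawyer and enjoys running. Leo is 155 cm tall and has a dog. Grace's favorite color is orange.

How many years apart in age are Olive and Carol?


27 vs 56, diff = 29

29


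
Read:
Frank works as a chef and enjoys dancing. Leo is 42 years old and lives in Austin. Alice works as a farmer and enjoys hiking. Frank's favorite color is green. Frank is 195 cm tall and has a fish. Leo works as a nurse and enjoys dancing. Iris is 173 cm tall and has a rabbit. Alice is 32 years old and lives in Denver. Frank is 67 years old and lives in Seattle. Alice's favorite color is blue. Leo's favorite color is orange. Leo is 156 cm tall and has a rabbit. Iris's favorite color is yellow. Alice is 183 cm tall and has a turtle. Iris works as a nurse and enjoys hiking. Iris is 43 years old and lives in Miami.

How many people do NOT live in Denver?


Not in Denver: 3

3


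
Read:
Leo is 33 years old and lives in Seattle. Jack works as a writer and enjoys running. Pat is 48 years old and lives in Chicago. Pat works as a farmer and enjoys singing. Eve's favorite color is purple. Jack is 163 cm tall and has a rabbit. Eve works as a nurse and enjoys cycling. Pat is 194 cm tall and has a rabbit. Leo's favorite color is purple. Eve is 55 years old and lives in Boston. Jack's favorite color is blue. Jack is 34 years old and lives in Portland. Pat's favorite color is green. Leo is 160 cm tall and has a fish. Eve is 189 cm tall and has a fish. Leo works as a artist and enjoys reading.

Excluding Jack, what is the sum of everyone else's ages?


Sum (excluding Jack): 136

136


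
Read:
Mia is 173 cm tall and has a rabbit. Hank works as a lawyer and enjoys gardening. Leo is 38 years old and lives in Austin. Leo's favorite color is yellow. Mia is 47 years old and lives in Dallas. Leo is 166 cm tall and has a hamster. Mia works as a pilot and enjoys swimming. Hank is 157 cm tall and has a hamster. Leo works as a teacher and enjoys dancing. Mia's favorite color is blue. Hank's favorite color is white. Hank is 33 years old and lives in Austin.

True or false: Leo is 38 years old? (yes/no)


Leo is actually 38. yes

yes


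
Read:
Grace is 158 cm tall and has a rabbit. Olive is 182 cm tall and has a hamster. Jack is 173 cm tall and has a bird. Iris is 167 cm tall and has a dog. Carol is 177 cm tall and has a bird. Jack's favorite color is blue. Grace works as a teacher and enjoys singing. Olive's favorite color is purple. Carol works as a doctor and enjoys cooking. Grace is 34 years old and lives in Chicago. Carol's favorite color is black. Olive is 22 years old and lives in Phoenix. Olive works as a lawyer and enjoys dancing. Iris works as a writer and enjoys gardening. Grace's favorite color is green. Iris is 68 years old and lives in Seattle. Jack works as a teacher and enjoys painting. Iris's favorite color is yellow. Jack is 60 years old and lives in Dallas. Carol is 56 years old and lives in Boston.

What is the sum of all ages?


22+34+56+60+68 = 240

240


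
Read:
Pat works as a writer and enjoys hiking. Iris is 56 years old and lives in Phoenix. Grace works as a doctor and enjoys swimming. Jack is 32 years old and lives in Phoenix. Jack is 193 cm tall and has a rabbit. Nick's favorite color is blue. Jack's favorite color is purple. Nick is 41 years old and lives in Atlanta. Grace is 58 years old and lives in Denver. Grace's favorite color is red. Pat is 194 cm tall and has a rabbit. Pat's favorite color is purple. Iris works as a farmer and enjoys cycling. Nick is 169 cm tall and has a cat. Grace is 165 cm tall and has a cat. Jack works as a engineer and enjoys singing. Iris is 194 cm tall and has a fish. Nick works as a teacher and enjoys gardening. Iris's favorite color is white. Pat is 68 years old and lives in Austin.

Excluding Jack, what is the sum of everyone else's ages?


Sum (excluding Jack): 223

223


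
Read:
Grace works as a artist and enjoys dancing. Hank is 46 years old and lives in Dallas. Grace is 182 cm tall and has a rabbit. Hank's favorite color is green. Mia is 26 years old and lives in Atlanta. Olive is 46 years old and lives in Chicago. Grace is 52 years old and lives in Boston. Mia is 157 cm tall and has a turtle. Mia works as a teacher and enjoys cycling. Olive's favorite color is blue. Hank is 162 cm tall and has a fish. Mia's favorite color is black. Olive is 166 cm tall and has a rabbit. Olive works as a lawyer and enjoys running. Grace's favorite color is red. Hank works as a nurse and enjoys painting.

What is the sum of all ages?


26+46+46+52 = 170

170


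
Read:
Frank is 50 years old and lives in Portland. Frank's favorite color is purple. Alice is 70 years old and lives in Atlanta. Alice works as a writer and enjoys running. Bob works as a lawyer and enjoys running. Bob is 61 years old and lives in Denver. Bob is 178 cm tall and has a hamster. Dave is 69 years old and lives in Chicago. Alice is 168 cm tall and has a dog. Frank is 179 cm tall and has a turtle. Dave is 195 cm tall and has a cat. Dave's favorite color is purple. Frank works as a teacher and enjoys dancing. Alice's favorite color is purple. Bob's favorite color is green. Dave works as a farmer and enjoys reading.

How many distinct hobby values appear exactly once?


Unique hobby values: 2

2


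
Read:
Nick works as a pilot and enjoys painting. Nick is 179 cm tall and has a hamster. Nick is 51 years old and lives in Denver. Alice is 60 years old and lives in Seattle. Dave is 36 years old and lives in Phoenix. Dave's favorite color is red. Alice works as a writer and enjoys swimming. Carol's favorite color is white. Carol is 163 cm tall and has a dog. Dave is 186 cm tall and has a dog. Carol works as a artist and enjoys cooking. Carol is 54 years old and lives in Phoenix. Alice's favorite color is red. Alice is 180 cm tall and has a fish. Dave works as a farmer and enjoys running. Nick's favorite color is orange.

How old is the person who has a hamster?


Person with hamster is Nick, age 51

51


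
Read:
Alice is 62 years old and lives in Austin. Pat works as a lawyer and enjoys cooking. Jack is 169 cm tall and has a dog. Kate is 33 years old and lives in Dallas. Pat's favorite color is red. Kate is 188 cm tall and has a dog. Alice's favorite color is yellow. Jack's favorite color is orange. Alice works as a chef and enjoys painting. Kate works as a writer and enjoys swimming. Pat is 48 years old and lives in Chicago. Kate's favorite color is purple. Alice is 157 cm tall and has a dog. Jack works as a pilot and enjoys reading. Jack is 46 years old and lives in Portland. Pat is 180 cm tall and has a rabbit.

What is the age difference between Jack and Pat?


|46 - 48| = 2

2


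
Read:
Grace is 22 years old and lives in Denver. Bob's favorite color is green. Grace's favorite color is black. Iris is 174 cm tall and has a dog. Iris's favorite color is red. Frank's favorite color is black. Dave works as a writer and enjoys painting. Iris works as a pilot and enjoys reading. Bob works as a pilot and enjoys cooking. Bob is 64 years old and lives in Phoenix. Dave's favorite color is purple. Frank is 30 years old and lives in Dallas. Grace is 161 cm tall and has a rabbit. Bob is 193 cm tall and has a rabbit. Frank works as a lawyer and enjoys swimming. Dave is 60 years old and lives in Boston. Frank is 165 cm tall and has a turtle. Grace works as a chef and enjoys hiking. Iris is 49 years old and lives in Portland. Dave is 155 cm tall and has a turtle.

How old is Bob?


Bob is 64 years old

64


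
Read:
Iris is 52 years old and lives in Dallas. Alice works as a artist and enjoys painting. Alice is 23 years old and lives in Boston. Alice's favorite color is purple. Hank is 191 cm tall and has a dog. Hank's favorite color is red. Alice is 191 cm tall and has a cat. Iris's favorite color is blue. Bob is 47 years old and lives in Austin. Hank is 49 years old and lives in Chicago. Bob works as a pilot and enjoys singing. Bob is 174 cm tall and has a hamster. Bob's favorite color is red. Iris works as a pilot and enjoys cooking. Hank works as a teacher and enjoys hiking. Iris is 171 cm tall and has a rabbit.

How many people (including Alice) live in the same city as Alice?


Alice lives in Boston. Count = 1

1


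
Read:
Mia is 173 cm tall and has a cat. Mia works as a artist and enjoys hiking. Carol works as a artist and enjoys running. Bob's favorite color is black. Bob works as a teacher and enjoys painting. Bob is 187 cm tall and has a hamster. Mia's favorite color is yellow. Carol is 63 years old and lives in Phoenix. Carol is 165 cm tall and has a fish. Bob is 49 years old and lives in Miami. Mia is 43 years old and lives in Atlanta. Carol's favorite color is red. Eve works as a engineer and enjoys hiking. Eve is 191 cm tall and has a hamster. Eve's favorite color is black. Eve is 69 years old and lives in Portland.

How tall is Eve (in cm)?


Eve is 191 cm tall

191


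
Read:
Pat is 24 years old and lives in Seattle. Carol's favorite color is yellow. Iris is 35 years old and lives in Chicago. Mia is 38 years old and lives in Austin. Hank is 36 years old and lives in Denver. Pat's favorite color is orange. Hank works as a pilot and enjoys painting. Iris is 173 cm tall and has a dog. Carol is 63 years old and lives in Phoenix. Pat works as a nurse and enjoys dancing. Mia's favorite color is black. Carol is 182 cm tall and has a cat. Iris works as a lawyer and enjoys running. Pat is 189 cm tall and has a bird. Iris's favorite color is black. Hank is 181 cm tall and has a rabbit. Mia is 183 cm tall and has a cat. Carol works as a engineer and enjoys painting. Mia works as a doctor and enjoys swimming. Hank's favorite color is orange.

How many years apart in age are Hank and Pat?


36 vs 24, diff = 12

12


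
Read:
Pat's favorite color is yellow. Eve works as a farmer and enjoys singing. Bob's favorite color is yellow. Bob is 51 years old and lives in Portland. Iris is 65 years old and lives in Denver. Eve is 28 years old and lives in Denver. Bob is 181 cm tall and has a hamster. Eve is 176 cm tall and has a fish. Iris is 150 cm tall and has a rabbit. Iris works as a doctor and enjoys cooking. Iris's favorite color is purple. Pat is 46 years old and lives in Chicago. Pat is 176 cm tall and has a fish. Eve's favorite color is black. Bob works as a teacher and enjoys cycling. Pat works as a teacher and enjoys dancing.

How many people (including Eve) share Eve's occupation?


Eve is a farmer. Count = 1

1


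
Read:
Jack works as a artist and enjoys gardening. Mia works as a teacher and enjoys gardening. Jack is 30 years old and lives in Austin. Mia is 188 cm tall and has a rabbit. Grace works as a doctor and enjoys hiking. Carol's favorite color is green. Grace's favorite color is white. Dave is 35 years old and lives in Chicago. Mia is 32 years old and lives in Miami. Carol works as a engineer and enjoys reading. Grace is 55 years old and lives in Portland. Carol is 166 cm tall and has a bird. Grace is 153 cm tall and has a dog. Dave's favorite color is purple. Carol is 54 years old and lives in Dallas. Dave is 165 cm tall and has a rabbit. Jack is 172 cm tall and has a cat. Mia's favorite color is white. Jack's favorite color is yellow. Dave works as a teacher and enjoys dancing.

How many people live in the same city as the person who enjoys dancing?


Person with hobby dancing is Dave, city Chicago. Count = 1

1


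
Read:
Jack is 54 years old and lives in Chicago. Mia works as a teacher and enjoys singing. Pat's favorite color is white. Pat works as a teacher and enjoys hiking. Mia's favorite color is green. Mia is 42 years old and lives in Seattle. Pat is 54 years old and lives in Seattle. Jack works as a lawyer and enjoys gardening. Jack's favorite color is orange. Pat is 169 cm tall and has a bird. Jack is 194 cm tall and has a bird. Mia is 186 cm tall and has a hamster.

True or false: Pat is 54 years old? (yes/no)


Pat is actually 54. yes

yes


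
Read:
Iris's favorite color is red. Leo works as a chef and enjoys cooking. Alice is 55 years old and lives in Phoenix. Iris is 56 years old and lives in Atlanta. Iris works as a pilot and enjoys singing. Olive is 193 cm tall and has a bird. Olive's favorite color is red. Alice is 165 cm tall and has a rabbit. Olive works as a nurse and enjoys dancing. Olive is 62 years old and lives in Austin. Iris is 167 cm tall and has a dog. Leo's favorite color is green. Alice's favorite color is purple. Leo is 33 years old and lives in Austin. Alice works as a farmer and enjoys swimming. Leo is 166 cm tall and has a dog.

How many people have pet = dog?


Count: 2

2


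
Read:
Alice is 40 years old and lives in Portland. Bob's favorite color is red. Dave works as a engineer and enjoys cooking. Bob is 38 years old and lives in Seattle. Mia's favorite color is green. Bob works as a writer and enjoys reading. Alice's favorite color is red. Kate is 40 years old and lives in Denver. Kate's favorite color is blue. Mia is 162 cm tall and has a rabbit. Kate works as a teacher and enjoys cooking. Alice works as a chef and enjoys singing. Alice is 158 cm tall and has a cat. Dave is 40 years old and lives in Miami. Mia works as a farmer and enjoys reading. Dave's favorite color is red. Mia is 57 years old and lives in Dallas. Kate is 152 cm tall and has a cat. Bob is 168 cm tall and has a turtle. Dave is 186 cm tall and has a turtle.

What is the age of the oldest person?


Oldest: Mia at 57

57


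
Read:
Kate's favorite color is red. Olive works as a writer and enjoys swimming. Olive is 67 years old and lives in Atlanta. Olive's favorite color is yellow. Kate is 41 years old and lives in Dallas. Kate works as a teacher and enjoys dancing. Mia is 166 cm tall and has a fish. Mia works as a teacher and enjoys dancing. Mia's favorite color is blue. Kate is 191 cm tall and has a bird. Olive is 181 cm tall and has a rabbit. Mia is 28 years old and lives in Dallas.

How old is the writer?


The writer is Olive, age 67

67


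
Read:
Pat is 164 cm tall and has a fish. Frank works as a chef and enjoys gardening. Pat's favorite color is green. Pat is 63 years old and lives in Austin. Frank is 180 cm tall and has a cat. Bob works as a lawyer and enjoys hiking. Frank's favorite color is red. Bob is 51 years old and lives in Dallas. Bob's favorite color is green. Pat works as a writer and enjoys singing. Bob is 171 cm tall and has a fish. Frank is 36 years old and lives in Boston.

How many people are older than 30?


Filter: 3

3


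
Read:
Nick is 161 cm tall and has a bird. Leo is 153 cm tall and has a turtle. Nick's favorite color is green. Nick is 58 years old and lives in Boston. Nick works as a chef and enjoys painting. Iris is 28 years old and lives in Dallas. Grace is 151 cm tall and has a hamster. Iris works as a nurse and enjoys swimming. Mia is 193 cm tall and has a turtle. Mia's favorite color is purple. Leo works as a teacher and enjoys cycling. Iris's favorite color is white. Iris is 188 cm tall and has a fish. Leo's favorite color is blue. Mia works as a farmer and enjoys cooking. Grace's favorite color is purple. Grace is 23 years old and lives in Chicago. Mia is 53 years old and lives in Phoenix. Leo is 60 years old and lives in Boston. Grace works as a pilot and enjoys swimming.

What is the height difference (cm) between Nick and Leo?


|161 - 153| = 8

8


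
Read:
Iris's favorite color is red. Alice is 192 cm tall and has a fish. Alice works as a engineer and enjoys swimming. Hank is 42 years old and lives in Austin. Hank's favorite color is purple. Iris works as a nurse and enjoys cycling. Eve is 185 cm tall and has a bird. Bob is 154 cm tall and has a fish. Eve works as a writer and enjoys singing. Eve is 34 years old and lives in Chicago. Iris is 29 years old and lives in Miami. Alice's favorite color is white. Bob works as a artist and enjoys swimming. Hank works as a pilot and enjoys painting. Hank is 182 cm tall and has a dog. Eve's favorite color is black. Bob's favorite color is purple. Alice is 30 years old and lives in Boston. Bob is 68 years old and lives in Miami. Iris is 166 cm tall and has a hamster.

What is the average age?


Sum=203, n=5, avg=40.6

40.6
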